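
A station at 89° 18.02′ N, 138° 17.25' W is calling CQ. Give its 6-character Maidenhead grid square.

CR09uh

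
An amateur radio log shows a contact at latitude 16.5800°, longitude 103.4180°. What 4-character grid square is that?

OK16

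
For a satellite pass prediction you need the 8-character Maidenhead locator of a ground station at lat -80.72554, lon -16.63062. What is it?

Add 180° to longitude and 90° to latitude: 163.36938, 9.27446.
Field: lon ⌊163.36938/20⌋ = 8 → I; lat ⌊9.27446/10⌋ = 0 → A.
Square: lon ⌊3.36938/2⌋ = 1; lat ⌊9.27446/1⌋ = 9.
Subsquare: lon ⌊1.36938/0.0833333⌋ = 16 → q; lat ⌊0.27446/0.0416667⌋ = 6 → g.
Extended square: lon ⌊0.03605/0.00833333⌋ = 4; lat ⌊0.02446/0.00416667⌋ = 5.

IA19qg45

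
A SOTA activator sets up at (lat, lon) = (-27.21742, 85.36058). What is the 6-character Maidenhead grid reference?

NG22qs

Add 180° to longitude and 90° to latitude: 265.3606, 62.7826.
Field: lon ⌊265.3606/20⌋ = 13 → N; lat ⌊62.7826/10⌋ = 6 → G.
Square: lon ⌊5.3606/2⌋ = 2; lat ⌊2.7826/1⌋ = 2.
Subsquare: lon ⌊1.3606/0.0833333⌋ = 16 → q; lat ⌊0.7826/0.0416667⌋ = 18 → s.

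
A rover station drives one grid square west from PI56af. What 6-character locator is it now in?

Longitude subsquare a = 0; −1 → -1, wraps to 23 = x, carry into square.
Longitude square 5; −1 → 4.
The latitude characters are unchanged.

PI46xf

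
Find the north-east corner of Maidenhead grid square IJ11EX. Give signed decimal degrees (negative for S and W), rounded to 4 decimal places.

2.0000, -17.5833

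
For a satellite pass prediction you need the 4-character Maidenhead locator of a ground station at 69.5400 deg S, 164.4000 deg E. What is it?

RC20

Add 180° to longitude and 90° to latitude: 344.40, 20.46.
Field (20°×10°, letters A–R): lon ⌊344.40/20⌋ = 17 → R; lat ⌊20.46/10⌋ = 2 → C.
Square (2°×1°, digits 0–9): lon ⌊4.40/2⌋ = 2; lat ⌊0.46/1⌋ = 0.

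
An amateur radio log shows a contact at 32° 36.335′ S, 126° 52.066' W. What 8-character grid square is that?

Shift to the Maidenhead origin (180°W, 90°S): lon 53.13223, lat 57.39442.
Field: 53.13223/20 → 2 → C, 57.39442/10 → 5 → F; chars CF.
Square: 13.13223/2 → 6, 7.39442/1 → 7; chars 67.
Subsquare: 1.13223/0.0833333 → 13 → n, 0.39442/0.0416667 → 9 → j; chars nj.
Extended square: 0.04890/0.00833333 → 5, 0.01942/0.00416667 → 4; chars 54.

CF67nj54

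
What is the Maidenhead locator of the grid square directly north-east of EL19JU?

EL19kv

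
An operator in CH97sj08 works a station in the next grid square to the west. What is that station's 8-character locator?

CH97rj98

Longitude extended square 0; −1 → -1, wraps to 9, carry into subsquare.
Longitude subsquare s = 18; −1 → 17 = r.
The latitude characters are unchanged.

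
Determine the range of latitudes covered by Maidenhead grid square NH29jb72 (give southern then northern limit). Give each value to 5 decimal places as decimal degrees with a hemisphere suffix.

10.95000° S, 10.94583° S

Field N=13, H=7: +13·20° lon, +7·10° lat → SW at lon 80°, lat -20°.
Square 2, 9: +2·2° lon, +9·1° lat → SW at lon 84°, lat -11°.
Subsquare j=9, b=1: +9·0.0833333° lon, +1·0.0416667° lat → SW at lon 84.75°, lat -10.9583°.
Extended square 7, 2: +7·0.00833333° lon, +2·0.00416667° lat → SW at lon 84.8083°, lat -10.95°.
Cell spans 0.00833333° lon × 0.00416667° lat.
south 10.95000° S, north 10.94583° S.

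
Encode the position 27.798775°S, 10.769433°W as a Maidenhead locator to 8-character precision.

IG42oe78

Offset from 180°W / 90°S: lon 169.23057°, lat 62.20123°.
Field: lon ⌊169.23057/20⌋ = 8 → I; lat ⌊62.20123/10⌋ = 6 → G.
Square: lon ⌊9.23057/2⌋ = 4; lat ⌊2.20123/1⌋ = 2.
Subsquare: lon ⌊1.23057/0.0833333⌋ = 14 → o; lat ⌊0.20123/0.0416667⌋ = 4 → e.
Extended square: lon ⌊0.06390/0.00833333⌋ = 7; lat ⌊0.03456/0.00416667⌋ = 8.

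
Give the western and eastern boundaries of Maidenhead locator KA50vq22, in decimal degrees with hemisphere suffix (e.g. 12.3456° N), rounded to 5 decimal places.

31.76667° E, 31.77500° E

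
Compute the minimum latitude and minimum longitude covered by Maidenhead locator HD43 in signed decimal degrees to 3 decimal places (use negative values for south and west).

-57.000, -32.000

Field H=7, D=3: +7·20° lon, +3·10° lat → SW at lon -40°, lat -60°.
Square 4, 3: +4·2° lon, +3·1° lat → SW at lon -32°, lat -57°.
latitude -57.000, longitude -32.000.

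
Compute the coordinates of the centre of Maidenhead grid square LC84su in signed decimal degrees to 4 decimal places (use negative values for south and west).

-65.1458, 57.5417

Field L=11, C=2: +11·20° lon, +2·10° lat → SW at lon 40°, lat -70°.
Square 8, 4: +8·2° lon, +4·1° lat → SW at lon 56°, lat -66°.
Subsquare s=18, u=20: +18·0.0833333° lon, +20·0.0416667° lat → SW at lon 57.5°, lat -65.1667°.
Cell spans 0.0833333° lon × 0.0416667° lat. Centre is SW corner plus half of each.
latitude -65.1458, longitude 57.5417.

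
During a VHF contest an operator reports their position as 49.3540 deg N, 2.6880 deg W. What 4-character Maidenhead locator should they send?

IN89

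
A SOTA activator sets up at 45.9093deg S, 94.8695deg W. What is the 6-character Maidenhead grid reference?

EE24nc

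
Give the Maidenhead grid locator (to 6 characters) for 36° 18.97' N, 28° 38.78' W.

HM56qh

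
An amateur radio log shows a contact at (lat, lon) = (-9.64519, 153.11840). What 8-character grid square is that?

QI60ni45

Add 180° to longitude and 90° to latitude: 333.11840, 80.35481.
Field: 333.11840/20 → 16 → Q, 80.35481/10 → 8 → I; chars QI.
Square: 13.11840/2 → 6, 0.35481/1 → 0; chars 60.
Subsquare: 1.11840/0.0833333 → 13 → n, 0.35481/0.0416667 → 8 → i; chars ni.
Extended square: 0.03507/0.00833333 → 4, 0.02148/0.00416667 → 5; chars 45.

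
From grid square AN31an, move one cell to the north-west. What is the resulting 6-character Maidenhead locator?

AN21xo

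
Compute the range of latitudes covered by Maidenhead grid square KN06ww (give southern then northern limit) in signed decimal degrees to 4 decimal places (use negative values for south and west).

46.9167, 46.9583

Field K=10, N=13: +10·20° lon, +13·10° lat → SW at lon 20°, lat 40°.
Square 0, 6: +0·2° lon, +6·1° lat → SW at lon 20°, lat 46°.
Subsquare w=22, w=22: +22·0.0833333° lon, +22·0.0416667° lat → SW at lon 21.8333°, lat 46.9167°.
Cell spans 0.0833333° lon × 0.0416667° lat.
south 46.9167, north 46.9583.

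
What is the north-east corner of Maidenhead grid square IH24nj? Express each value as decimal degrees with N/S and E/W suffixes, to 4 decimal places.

15.5833° S, 14.8333° W

Field I=8, H=7: +8·20° lon, +7·10° lat → SW at lon -20°, lat -20°.
Square 2, 4: +2·2° lon, +4·1° lat → SW at lon -16°, lat -16°.
Subsquare n=13, j=9: +13·0.0833333° lon, +9·0.0416667° lat → SW at lon -14.9167°, lat -15.625°.
Cell spans 0.0833333° lon × 0.0416667° lat. NE corner is SW corner plus one full cell.
latitude 15.5833° S, longitude 14.8333° W.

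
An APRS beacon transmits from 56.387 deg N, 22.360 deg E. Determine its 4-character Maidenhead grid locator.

KO16

Offset from 180°W / 90°S: lon 202.36°, lat 146.39°.
Field: 202.36/20 → 10 → K, 146.39/10 → 14 → O; chars KO.
Square: 2.36/2 → 1, 6.39/1 → 6; chars 16.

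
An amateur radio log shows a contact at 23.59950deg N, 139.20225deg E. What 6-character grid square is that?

PL93oo

Add 180° to longitude and 90° to latitude: 319.2022, 113.5995.
Field: 319.2022/20 → 15 → P, 113.5995/10 → 11 → L; chars PL.
Square: 19.2022/2 → 9, 3.5995/1 → 3; chars 93.
Subsquare: 1.2022/0.0833333 → 14 → o, 0.5995/0.0416667 → 14 → o; chars oo.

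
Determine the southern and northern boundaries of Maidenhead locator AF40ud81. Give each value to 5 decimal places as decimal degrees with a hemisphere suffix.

39.87083° S, 39.86667° S

Field A=0, F=5: +0·20° lon, +5·10° lat → SW at lon -180°, lat -40°.
Square 4, 0: +4·2° lon, +0·1° lat → SW at lon -172°, lat -40°.
Subsquare u=20, d=3: +20·0.0833333° lon, +3·0.0416667° lat → SW at lon -170.333°, lat -39.875°.
Extended square 8, 1: +8·0.00833333° lon, +1·0.00416667° lat → SW at lon -170.267°, lat -39.8708°.
Cell spans 0.00833333° lon × 0.00416667° lat.
south 39.87083° S, north 39.86667° S.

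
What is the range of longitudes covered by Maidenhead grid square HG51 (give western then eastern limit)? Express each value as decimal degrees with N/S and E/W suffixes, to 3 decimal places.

30.000° W, 28.000° W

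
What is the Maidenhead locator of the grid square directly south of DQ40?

DP49

Latitude square 0; −1 → -1, wraps to 9, carry into field.
Latitude field Q = 16; −1 → 15 = P.
The longitude characters are unchanged.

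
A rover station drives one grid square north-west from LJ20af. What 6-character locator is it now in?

Longitude subsquare a = 0; −1 → -1, wraps to 23 = x, carry into square.
Longitude square 2; −1 → 1.
Latitude subsquare f = 5; +1 → 6 = g.

LJ10xg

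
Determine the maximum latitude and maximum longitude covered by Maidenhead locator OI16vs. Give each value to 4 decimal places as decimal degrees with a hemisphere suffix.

Field O=14, I=8: +14·20° lon, +8·10° lat → SW at lon 100°, lat -10°.
Square 1, 6: +1·2° lon, +6·1° lat → SW at lon 102°, lat -4°.
Subsquare v=21, s=18: +21·0.0833333° lon, +18·0.0416667° lat → SW at lon 103.75°, lat -3.25°.
Cell spans 0.0833333° lon × 0.0416667° lat. NE corner is SW corner plus one full cell.
latitude 3.2083° S, longitude 103.8333° E.

3.2083° S, 103.8333° E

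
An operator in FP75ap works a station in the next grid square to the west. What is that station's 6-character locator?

FP65xp

Longitude subsquare a = 0; −1 → -1, wraps to 23 = x, carry into square.
Longitude square 7; −1 → 6.
The latitude characters are unchanged.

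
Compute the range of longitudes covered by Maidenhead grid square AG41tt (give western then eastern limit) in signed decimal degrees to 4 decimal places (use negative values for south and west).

-170.4167, -170.3333

Field A=0, G=6: +0·20° lon, +6·10° lat → SW at lon -180°, lat -30°.
Square 4, 1: +4·2° lon, +1·1° lat → SW at lon -172°, lat -29°.
Subsquare t=19, t=19: +19·0.0833333° lon, +19·0.0416667° lat → SW at lon -170.417°, lat -28.2083°.
Cell spans 0.0833333° lon × 0.0416667° lat.
west -170.4167, east -170.3333.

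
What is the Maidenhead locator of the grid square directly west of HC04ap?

GC94xp

Longitude subsquare a = 0; −1 → -1, wraps to 23 = x, carry into square.
Longitude square 0; −1 → -1, wraps to 9, carry into field.
Longitude field H = 7; −1 → 6 = G.
The latitude characters are unchanged.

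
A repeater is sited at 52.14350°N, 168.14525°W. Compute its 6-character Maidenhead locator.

Shift to the Maidenhead origin (180°W, 90°S): lon 11.8547, lat 142.1435.
Field: 11.8547/20 → 0 → A, 142.1435/10 → 14 → O; chars AO.
Square: 11.8547/2 → 5, 2.1435/1 → 2; chars 52.
Subsquare: 1.8547/0.0833333 → 22 → w, 0.1435/0.0416667 → 3 → d; chars wd.

AO52wd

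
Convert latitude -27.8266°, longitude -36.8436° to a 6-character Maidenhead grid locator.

Add 180° to longitude and 90° to latitude: 143.1564, 62.1734.
Field: 143.1564/20 → 7 → H, 62.1734/10 → 6 → G; chars HG.
Square: 3.1564/2 → 1, 2.1734/1 → 2; chars 12.
Subsquare: 1.1564/0.0833333 → 13 → n, 0.1734/0.0416667 → 4 → e; chars ne.

HG12ne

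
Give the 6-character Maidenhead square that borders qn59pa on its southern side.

Latitude subsquare a = 0; −1 → -1, wraps to 23 = x, carry into square.
Latitude square 9; −1 → 8.
The longitude characters are unchanged.

QN58px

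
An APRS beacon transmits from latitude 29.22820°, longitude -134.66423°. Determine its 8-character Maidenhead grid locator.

CL29qf04

Offset from 180°W / 90°S: lon 45.33577°, lat 119.22820°.
Field: lon ⌊45.33577/20⌋ = 2 → C; lat ⌊119.22820/10⌋ = 11 → L.
Square: lon ⌊5.33577/2⌋ = 2; lat ⌊9.22820/1⌋ = 9.
Subsquare: lon ⌊1.33577/0.0833333⌋ = 16 → q; lat ⌊0.22820/0.0416667⌋ = 5 → f.
Extended square: lon ⌊0.00244/0.00833333⌋ = 0; lat ⌊0.01987/0.00416667⌋ = 4.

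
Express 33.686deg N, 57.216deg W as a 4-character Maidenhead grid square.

GM13

Add 180° to longitude and 90° to latitude: 122.78, 123.69.
Field: lon ⌊122.78/20⌋ = 6 → G; lat ⌊123.69/10⌋ = 12 → M.
Square: lon ⌊2.78/2⌋ = 1; lat ⌊3.69/1⌋ = 3.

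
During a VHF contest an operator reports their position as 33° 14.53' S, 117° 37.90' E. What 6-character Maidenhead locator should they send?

Shift to the Maidenhead origin (180°W, 90°S): lon 297.6317, lat 56.7578.
Field: lon ⌊297.6317/20⌋ = 14 → O; lat ⌊56.7578/10⌋ = 5 → F.
Square: lon ⌊17.6317/2⌋ = 8; lat ⌊6.7578/1⌋ = 6.
Subsquare: lon ⌊1.6317/0.0833333⌋ = 19 → t; lat ⌊0.7578/0.0416667⌋ = 18 → s.

OF86ts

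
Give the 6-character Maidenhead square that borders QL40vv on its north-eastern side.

Longitude subsquare v = 21; +1 → 22 = w.
Latitude subsquare v = 21; +1 → 22 = w.

QL40ww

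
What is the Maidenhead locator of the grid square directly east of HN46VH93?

Longitude extended square 9; +1 → 10, wraps to 0, carry into subsquare.
Longitude subsquare v = 21; +1 → 22 = w.
The latitude characters are unchanged.

HN46wh03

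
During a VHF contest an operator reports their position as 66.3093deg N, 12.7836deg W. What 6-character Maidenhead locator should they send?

IP36oh

Add 180° to longitude and 90° to latitude: 167.2164, 156.3093.
Field: 167.2164/20 → 8 → I, 156.3093/10 → 15 → P; chars IP.
Square: 7.2164/2 → 3, 6.3093/1 → 6; chars 36.
Subsquare: 1.2164/0.0833333 → 14 → o, 0.3093/0.0416667 → 7 → h; chars oh.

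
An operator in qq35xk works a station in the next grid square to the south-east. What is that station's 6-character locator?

QQ45aj

Longitude subsquare x = 23; +1 → 24, wraps to 0 = a, carry into square.
Longitude square 3; +1 → 4.
Latitude subsquare k = 10; −1 → 9 = j.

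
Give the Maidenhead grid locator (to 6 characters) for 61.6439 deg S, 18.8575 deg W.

Shift to the Maidenhead origin (180°W, 90°S): lon 161.1425, lat 28.3561.
Field: lon ⌊161.1425/20⌋ = 8 → I; lat ⌊28.3561/10⌋ = 2 → C.
Square: lon ⌊1.1425/2⌋ = 0; lat ⌊8.3561/1⌋ = 8.
Subsquare: lon ⌊1.1425/0.0833333⌋ = 13 → n; lat ⌊0.3561/0.0416667⌋ = 8 → i.

IC08ni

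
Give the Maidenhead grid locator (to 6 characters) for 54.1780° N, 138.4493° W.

CO04se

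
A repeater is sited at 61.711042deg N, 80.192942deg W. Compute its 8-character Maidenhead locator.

Shift to the Maidenhead origin (180°W, 90°S): lon 99.80706, lat 151.71104.
Field (20°×10°, letters A–R): lon ⌊99.80706/20⌋ = 4 → E; lat ⌊151.71104/10⌋ = 15 → P.
Square (2°×1°, digits 0–9): lon ⌊19.80706/2⌋ = 9; lat ⌊1.71104/1⌋ = 1.
Subsquare (5′×2.5′, letters a–x): lon ⌊1.80706/0.0833333⌋ = 21 → v; lat ⌊0.71104/0.0416667⌋ = 17 → r.
Extended square (30″×15″, digits 0–9): lon ⌊0.05706/0.00833333⌋ = 6; lat ⌊0.00271/0.00416667⌋ = 0.

EP91vr60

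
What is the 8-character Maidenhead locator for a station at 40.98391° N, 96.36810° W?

Offset from 180°W / 90°S: lon 83.63190°, lat 130.98391°.
Field: 83.63190/20 → 4 → E, 130.98391/10 → 13 → N; chars EN.
Square: 3.63190/2 → 1, 0.98391/1 → 0; chars 10.
Subsquare: 1.63190/0.0833333 → 19 → t, 0.98391/0.0416667 → 23 → x; chars tx.
Extended square: 0.04857/0.00833333 → 5, 0.02558/0.00416667 → 6; chars 56.

EN10tx56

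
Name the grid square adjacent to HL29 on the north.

HM20

Latitude square 9; +1 → 10, wraps to 0, carry into field.
Latitude field L = 11; +1 → 12 = M.
The longitude characters are unchanged.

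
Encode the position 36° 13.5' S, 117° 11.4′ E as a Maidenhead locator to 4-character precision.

OF83

Offset from 180°W / 90°S: lon 297.19°, lat 53.77°.
Field: 297.19/20 → 14 → O, 53.77/10 → 5 → F; chars OF.
Square: 17.19/2 → 8, 3.77/1 → 3; chars 83.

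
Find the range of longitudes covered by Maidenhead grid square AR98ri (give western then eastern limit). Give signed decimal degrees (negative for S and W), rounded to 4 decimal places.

-160.5833, -160.5000

Field A=0, R=17: +0·20° lon, +17·10° lat → SW at lon -180°, lat 80°.
Square 9, 8: +9·2° lon, +8·1° lat → SW at lon -162°, lat 88°.
Subsquare r=17, i=8: +17·0.0833333° lon, +8·0.0416667° lat → SW at lon -160.583°, lat 88.3333°.
Cell spans 0.0833333° lon × 0.0416667° lat.
west -160.5833, east -160.5000.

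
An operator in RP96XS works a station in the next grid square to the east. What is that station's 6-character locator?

AP06as

Longitude subsquare x = 23; +1 → 24, wraps to 0 = a, carry into square.
Longitude square 9; +1 → 10, wraps to 0, carry into field.
Longitude field R = 17; +1 → 18, wraps to 0 = A, wrapping around the antimeridian.
The latitude characters are unchanged.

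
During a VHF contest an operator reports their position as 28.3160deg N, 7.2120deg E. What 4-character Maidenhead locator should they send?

Offset from 180°W / 90°S: lon 187.21°, lat 118.32°.
Field (20°×10°, letters A–R): 187.21/20 → 9 → J, 118.32/10 → 11 → L; chars JL.
Square (2°×1°, digits 0–9): 7.21/2 → 3, 8.32/1 → 8; chars 38.

JL38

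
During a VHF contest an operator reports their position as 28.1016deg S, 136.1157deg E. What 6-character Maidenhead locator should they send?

Offset from 180°W / 90°S: lon 316.1157°, lat 61.8984°.
Field: lon ⌊316.1157/20⌋ = 15 → P; lat ⌊61.8984/10⌋ = 6 → G.
Square: lon ⌊16.1157/2⌋ = 8; lat ⌊1.8984/1⌋ = 1.
Subsquare: lon ⌊0.1157/0.0833333⌋ = 1 → b; lat ⌊0.8984/0.0416667⌋ = 21 → v.

PG81bv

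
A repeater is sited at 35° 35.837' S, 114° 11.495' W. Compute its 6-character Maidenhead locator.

Offset from 180°W / 90°S: lon 65.8084°, lat 54.4027°.
Field: lon ⌊65.8084/20⌋ = 3 → D; lat ⌊54.4027/10⌋ = 5 → F.
Square: lon ⌊5.8084/2⌋ = 2; lat ⌊4.4027/1⌋ = 4.
Subsquare: lon ⌊1.8084/0.0833333⌋ = 21 → v; lat ⌊0.4027/0.0416667⌋ = 9 → j.

DF24vj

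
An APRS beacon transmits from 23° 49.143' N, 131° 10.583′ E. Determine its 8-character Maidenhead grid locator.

Shift to the Maidenhead origin (180°W, 90°S): lon 311.17638, lat 113.81905.
Field: 311.17638/20 → 15 → P, 113.81905/10 → 11 → L; chars PL.
Square: 11.17638/2 → 5, 3.81905/1 → 3; chars 53.
Subsquare: 1.17638/0.0833333 → 14 → o, 0.81905/0.0416667 → 19 → t; chars ot.
Extended square: 0.00972/0.00833333 → 1, 0.02738/0.00416667 → 6; chars 16.

PL53ot16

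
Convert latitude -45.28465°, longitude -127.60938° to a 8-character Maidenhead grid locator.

Shift to the Maidenhead origin (180°W, 90°S): lon 52.39062, lat 44.71535.
Field: lon ⌊52.39062/20⌋ = 2 → C; lat ⌊44.71535/10⌋ = 4 → E.
Square: lon ⌊12.39062/2⌋ = 6; lat ⌊4.71535/1⌋ = 4.
Subsquare: lon ⌊0.39062/0.0833333⌋ = 4 → e; lat ⌊0.71535/0.0416667⌋ = 17 → r.
Extended square: lon ⌊0.05729/0.00833333⌋ = 6; lat ⌊0.00702/0.00416667⌋ = 1.

CE64er61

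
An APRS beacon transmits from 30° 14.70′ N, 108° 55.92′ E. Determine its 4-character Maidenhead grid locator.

Add 180° to longitude and 90° to latitude: 288.93, 120.25.
Field: lon ⌊288.93/20⌋ = 14 → O; lat ⌊120.25/10⌋ = 12 → M.
Square: lon ⌊8.93/2⌋ = 4; lat ⌊0.25/1⌋ = 0.

OM40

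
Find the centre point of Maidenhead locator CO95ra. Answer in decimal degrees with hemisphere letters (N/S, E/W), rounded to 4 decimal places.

Field C=2, O=14: +2·20° lon, +14·10° lat → SW at lon -140°, lat 50°.
Square 9, 5: +9·2° lon, +5·1° lat → SW at lon -122°, lat 55°.
Subsquare r=17, a=0: +17·0.0833333° lon, +0·0.0416667° lat → SW at lon -120.583°, lat 55°.
Cell spans 0.0833333° lon × 0.0416667° lat. Centre is SW corner plus half of each.
latitude 55.0208° N, longitude 120.5417° W.

55.0208° N, 120.5417° W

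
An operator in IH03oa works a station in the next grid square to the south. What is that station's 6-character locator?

Latitude subsquare a = 0; −1 → -1, wraps to 23 = x, carry into square.
Latitude square 3; −1 → 2.
The longitude characters are unchanged.

IH02ox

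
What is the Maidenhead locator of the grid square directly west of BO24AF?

Longitude subsquare a = 0; −1 → -1, wraps to 23 = x, carry into square.
Longitude square 2; −1 → 1.
The latitude characters are unchanged.

BO14xf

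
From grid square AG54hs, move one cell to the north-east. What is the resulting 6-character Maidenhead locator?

AG54it

Longitude subsquare h = 7; +1 → 8 = i.
Latitude subsquare s = 18; +1 → 19 = t.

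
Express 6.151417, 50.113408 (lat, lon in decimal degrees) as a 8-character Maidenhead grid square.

LJ56bd36

Offset from 180°W / 90°S: lon 230.11341°, lat 96.15142°.
Field: lon ⌊230.11341/20⌋ = 11 → L; lat ⌊96.15142/10⌋ = 9 → J.
Square: lon ⌊10.11341/2⌋ = 5; lat ⌊6.15142/1⌋ = 6.
Subsquare: lon ⌊0.11341/0.0833333⌋ = 1 → b; lat ⌊0.15142/0.0416667⌋ = 3 → d.
Extended square: lon ⌊0.03007/0.00833333⌋ = 3; lat ⌊0.02642/0.00416667⌋ = 6.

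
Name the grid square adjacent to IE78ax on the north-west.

IE69xa

Longitude subsquare a = 0; −1 → -1, wraps to 23 = x, carry into square.
Longitude square 7; −1 → 6.
Latitude subsquare x = 23; +1 → 24, wraps to 0 = a, carry into square.
Latitude square 8; +1 → 9.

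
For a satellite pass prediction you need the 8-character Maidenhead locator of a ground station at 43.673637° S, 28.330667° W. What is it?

HE56uh08

Offset from 180°W / 90°S: lon 151.66933°, lat 46.32636°.
Field (20°×10°, letters A–R): 151.66933/20 → 7 → H, 46.32636/10 → 4 → E; chars HE.
Square (2°×1°, digits 0–9): 11.66933/2 → 5, 6.32636/1 → 6; chars 56.
Subsquare (5′×2.5′, letters a–x): 1.66933/0.0833333 → 20 → u, 0.32636/0.0416667 → 7 → h; chars uh.
Extended square (30″×15″, digits 0–9): 0.00267/0.00833333 → 0, 0.03470/0.00416667 → 8; chars 08.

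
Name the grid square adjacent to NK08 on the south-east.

Longitude square 0; +1 → 1.
Latitude square 8; −1 → 7.

NK17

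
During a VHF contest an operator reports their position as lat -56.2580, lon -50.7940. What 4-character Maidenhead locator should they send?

Add 180° to longitude and 90° to latitude: 129.21, 33.74.
Field: 129.21/20 → 6 → G, 33.74/10 → 3 → D; chars GD.
Square: 9.21/2 → 4, 3.74/1 → 3; chars 43.

GD43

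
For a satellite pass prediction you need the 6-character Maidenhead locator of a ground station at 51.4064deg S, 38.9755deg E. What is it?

KD98lo

Offset from 180°W / 90°S: lon 218.9755°, lat 38.5936°.
Field: lon ⌊218.9755/20⌋ = 10 → K; lat ⌊38.5936/10⌋ = 3 → D.
Square: lon ⌊18.9755/2⌋ = 9; lat ⌊8.5936/1⌋ = 8.
Subsquare: lon ⌊0.9755/0.0833333⌋ = 11 → l; lat ⌊0.5936/0.0416667⌋ = 14 → o.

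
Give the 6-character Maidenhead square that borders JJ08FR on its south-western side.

JJ08eq

Longitude subsquare f = 5; −1 → 4 = e.
Latitude subsquare r = 17; −1 → 16 = q.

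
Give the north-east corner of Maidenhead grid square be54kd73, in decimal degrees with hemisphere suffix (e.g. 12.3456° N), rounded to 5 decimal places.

Field B=1, E=4: +1·20° lon, +4·10° lat → SW at lon -160°, lat -50°.
Square 5, 4: +5·2° lon, +4·1° lat → SW at lon -150°, lat -46°.
Subsquare k=10, d=3: +10·0.0833333° lon, +3·0.0416667° lat → SW at lon -149.167°, lat -45.875°.
Extended square 7, 3: +7·0.00833333° lon, +3·0.00416667° lat → SW at lon -149.108°, lat -45.8625°.
Cell spans 0.00833333° lon × 0.00416667° lat. NE corner is SW corner plus one full cell.
latitude 45.85833° S, longitude 149.10000° W.

45.85833° S, 149.10000° W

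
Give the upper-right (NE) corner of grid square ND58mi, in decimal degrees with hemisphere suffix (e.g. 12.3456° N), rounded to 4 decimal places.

51.6250° S, 91.0833° E

Field N=13, D=3: +13·20° lon, +3·10° lat → SW at lon 80°, lat -60°.
Square 5, 8: +5·2° lon, +8·1° lat → SW at lon 90°, lat -52°.
Subsquare m=12, i=8: +12·0.0833333° lon, +8·0.0416667° lat → SW at lon 91°, lat -51.6667°.
Cell spans 0.0833333° lon × 0.0416667° lat. NE corner is SW corner plus one full cell.
latitude 51.6250° S, longitude 91.0833° E.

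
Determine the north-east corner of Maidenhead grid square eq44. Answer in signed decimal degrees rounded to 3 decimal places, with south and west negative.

75.000, -90.000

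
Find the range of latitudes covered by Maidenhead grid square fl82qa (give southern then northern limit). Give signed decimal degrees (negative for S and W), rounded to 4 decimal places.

Field F=5, L=11: +5·20° lon, +11·10° lat → SW at lon -80°, lat 20°.
Square 8, 2: +8·2° lon, +2·1° lat → SW at lon -64°, lat 22°.
Subsquare q=16, a=0: +16·0.0833333° lon, +0·0.0416667° lat → SW at lon -62.6667°, lat 22°.
Cell spans 0.0833333° lon × 0.0416667° lat.
south 22.0000, north 22.0417.

22.0000, 22.0417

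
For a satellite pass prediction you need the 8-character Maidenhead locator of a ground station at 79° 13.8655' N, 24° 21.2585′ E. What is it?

Add 180° to longitude and 90° to latitude: 204.35431, 169.23109.
Field: lon ⌊204.35431/20⌋ = 10 → K; lat ⌊169.23109/10⌋ = 16 → Q.
Square: lon ⌊4.35431/2⌋ = 2; lat ⌊9.23109/1⌋ = 9.
Subsquare: lon ⌊0.35431/0.0833333⌋ = 4 → e; lat ⌊0.23109/0.0416667⌋ = 5 → f.
Extended square: lon ⌊0.02098/0.00833333⌋ = 2; lat ⌊0.02276/0.00416667⌋ = 5.

KQ29ef25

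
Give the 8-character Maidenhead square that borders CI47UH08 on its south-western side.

Longitude extended square 0; −1 → -1, wraps to 9, carry into subsquare.
Longitude subsquare u = 20; −1 → 19 = t.
Latitude extended square 8; −1 → 7.

CI47th97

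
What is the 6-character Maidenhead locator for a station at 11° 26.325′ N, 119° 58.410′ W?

Add 180° to longitude and 90° to latitude: 60.0265, 101.4387.
Field: lon ⌊60.0265/20⌋ = 3 → D; lat ⌊101.4387/10⌋ = 10 → K.
Square: lon ⌊0.0265/2⌋ = 0; lat ⌊1.4387/1⌋ = 1.
Subsquare: lon ⌊0.0265/0.0833333⌋ = 0 → a; lat ⌊0.4387/0.0416667⌋ = 10 → k.

DK01ak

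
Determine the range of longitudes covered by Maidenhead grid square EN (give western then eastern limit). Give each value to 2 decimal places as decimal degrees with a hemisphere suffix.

100.00° W, 80.00° W

Field E=4, N=13: +4·20° lon, +13·10° lat → SW at lon -100°, lat 40°.
Cell spans 20° lon × 10° lat.
west 100.00° W, east 80.00° W.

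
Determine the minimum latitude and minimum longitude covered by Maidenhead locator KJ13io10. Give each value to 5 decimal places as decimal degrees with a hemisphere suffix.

3.58333° N, 22.67500° E

Field K=10, J=9: +10·20° lon, +9·10° lat → SW at lon 20°, lat 0°.
Square 1, 3: +1·2° lon, +3·1° lat → SW at lon 22°, lat 3°.
Subsquare i=8, o=14: +8·0.0833333° lon, +14·0.0416667° lat → SW at lon 22.6667°, lat 3.58333°.
Extended square 1, 0: +1·0.00833333° lon, +0·0.00416667° lat → SW at lon 22.675°, lat 3.58333°.
latitude 3.58333° N, longitude 22.67500° E.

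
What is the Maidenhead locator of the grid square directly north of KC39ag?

KC39ah

Latitude subsquare g = 6; +1 → 7 = h.
The longitude characters are unchanged.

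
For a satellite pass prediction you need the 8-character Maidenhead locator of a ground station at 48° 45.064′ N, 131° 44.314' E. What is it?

Offset from 180°W / 90°S: lon 311.73857°, lat 138.75107°.
Field: 311.73857/20 → 15 → P, 138.75107/10 → 13 → N; chars PN.
Square: 11.73857/2 → 5, 8.75107/1 → 8; chars 58.
Subsquare: 1.73857/0.0833333 → 20 → u, 0.75107/0.0416667 → 18 → s; chars us.
Extended square: 0.07190/0.00833333 → 8, 0.00107/0.00416667 → 0; chars 80.

PN58us80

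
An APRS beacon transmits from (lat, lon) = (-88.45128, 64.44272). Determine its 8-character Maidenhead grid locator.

MA21fn31

Shift to the Maidenhead origin (180°W, 90°S): lon 244.44272, lat 1.54872.
Field: lon ⌊244.44272/20⌋ = 12 → M; lat ⌊1.54872/10⌋ = 0 → A.
Square: lon ⌊4.44272/2⌋ = 2; lat ⌊1.54872/1⌋ = 1.
Subsquare: lon ⌊0.44272/0.0833333⌋ = 5 → f; lat ⌊0.54872/0.0416667⌋ = 13 → n.
Extended square: lon ⌊0.02605/0.00833333⌋ = 3; lat ⌊0.00705/0.00416667⌋ = 1.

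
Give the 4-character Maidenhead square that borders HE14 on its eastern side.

HE24

Longitude square 1; +1 → 2.
The latitude characters are unchanged.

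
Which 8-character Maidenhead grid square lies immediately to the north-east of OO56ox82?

OO56ox93

Longitude extended square 8; +1 → 9.
Latitude extended square 2; +1 → 3.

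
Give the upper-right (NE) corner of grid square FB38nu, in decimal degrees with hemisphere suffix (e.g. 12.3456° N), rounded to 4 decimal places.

71.1250° S, 72.8333° W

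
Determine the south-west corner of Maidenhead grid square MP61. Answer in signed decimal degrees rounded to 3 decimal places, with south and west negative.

61.000, 72.000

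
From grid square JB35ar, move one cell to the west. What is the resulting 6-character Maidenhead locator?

Longitude subsquare a = 0; −1 → -1, wraps to 23 = x, carry into square.
Longitude square 3; −1 → 2.
The latitude characters are unchanged.

JB25xr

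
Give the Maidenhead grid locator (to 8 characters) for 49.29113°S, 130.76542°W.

Add 180° to longitude and 90° to latitude: 49.23458, 40.70887.
Field (20°×10°, letters A–R): 49.23458/20 → 2 → C, 40.70887/10 → 4 → E; chars CE.
Square (2°×1°, digits 0–9): 9.23458/2 → 4, 0.70887/1 → 0; chars 40.
Subsquare (5′×2.5′, letters a–x): 1.23458/0.0833333 → 14 → o, 0.70887/0.0416667 → 17 → r; chars or.
Extended square (30″×15″, digits 0–9): 0.06791/0.00833333 → 8, 0.00054/0.00416667 → 0; chars 80.

CE40or80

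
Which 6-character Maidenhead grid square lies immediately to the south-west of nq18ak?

Longitude subsquare a = 0; −1 → -1, wraps to 23 = x, carry into square.
Longitude square 1; −1 → 0.
Latitude subsquare k = 10; −1 → 9 = j.

NQ08xj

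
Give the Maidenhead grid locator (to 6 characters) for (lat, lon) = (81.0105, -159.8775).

Add 180° to longitude and 90° to latitude: 20.1225, 171.0105.
Field: 20.1225/20 → 1 → B, 171.0105/10 → 17 → R; chars BR.
Square: 0.1225/2 → 0, 1.0105/1 → 1; chars 01.
Subsquare: 0.1225/0.0833333 → 1 → b, 0.0105/0.0416667 → 0 → a; chars ba.

BR01ba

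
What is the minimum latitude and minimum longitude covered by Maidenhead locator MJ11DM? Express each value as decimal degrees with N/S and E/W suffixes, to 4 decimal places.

1.5000° N, 62.2500° E

Field M=12, J=9: +12·20° lon, +9·10° lat → SW at lon 60°, lat 0°.
Square 1, 1: +1·2° lon, +1·1° lat → SW at lon 62°, lat 1°.
Subsquare d=3, m=12: +3·0.0833333° lon, +12·0.0416667° lat → SW at lon 62.25°, lat 1.5°.
latitude 1.5000° N, longitude 62.2500° E.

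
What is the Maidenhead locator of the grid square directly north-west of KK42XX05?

Longitude extended square 0; −1 → -1, wraps to 9, carry into subsquare.
Longitude subsquare x = 23; −1 → 22 = w.
Latitude extended square 5; +1 → 6.

KK42wx96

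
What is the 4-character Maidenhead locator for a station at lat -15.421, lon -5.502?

IH74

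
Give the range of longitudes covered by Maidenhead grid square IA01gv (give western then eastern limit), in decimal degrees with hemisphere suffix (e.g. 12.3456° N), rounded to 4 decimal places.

19.5000° W, 19.4167° W

Field I=8, A=0: +8·20° lon, +0·10° lat → SW at lon -20°, lat -90°.
Square 0, 1: +0·2° lon, +1·1° lat → SW at lon -20°, lat -89°.
Subsquare g=6, v=21: +6·0.0833333° lon, +21·0.0416667° lat → SW at lon -19.5°, lat -88.125°.
Cell spans 0.0833333° lon × 0.0416667° lat.
west 19.5000° W, east 19.4167° W.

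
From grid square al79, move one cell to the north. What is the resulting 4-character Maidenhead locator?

Latitude square 9; +1 → 10, wraps to 0, carry into field.
Latitude field L = 11; +1 → 12 = M.
The longitude characters are unchanged.

AM70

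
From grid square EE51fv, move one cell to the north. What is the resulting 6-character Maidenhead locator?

EE51fw

Latitude subsquare v = 21; +1 → 22 = w.
The longitude characters are unchanged.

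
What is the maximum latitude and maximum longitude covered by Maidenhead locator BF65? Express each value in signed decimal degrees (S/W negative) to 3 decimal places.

-34.000, -146.000

Field B=1, F=5: +1·20° lon, +5·10° lat → SW at lon -160°, lat -40°.
Square 6, 5: +6·2° lon, +5·1° lat → SW at lon -148°, lat -35°.
Cell spans 2° lon × 1° lat. NE corner is SW corner plus one full cell.
latitude -34.000, longitude -146.000.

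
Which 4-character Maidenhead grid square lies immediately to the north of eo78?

EO79

Latitude square 8; +1 → 9.
The longitude characters are unchanged.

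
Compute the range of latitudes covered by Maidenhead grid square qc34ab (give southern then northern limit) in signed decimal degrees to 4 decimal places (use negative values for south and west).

-65.9583, -65.9167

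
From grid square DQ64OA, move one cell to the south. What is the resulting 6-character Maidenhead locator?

Latitude subsquare a = 0; −1 → -1, wraps to 23 = x, carry into square.
Latitude square 4; −1 → 3.
The longitude characters are unchanged.

DQ63ox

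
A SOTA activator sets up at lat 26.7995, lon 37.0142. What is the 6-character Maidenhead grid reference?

KL86mt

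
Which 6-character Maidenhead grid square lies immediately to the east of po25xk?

PO35ak

Longitude subsquare x = 23; +1 → 24, wraps to 0 = a, carry into square.
Longitude square 2; +1 → 3.
The latitude characters are unchanged.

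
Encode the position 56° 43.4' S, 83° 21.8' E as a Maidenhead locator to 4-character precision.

ND13

Offset from 180°W / 90°S: lon 263.36°, lat 33.28°.
Field: lon ⌊263.36/20⌋ = 13 → N; lat ⌊33.28/10⌋ = 3 → D.
Square: lon ⌊3.36/2⌋ = 1; lat ⌊3.28/1⌋ = 3.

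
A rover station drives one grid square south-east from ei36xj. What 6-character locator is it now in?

EI46ai

Longitude subsquare x = 23; +1 → 24, wraps to 0 = a, carry into square.
Longitude square 3; +1 → 4.
Latitude subsquare j = 9; −1 → 8 = i.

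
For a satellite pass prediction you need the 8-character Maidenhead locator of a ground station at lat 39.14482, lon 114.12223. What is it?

Add 180° to longitude and 90° to latitude: 294.12223, 129.14482.
Field (20°×10°, letters A–R): 294.12223/20 → 14 → O, 129.14482/10 → 12 → M; chars OM.
Square (2°×1°, digits 0–9): 14.12223/2 → 7, 9.14482/1 → 9; chars 79.
Subsquare (5′×2.5′, letters a–x): 0.12223/0.0833333 → 1 → b, 0.14482/0.0416667 → 3 → d; chars bd.
Extended square (30″×15″, digits 0–9): 0.03890/0.00833333 → 4, 0.01982/0.00416667 → 4; chars 44.

OM79bd44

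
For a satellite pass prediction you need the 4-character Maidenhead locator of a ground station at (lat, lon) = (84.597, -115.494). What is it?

DR24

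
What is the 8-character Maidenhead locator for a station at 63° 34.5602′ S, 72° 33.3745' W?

FC36rk31

Add 180° to longitude and 90° to latitude: 107.44376, 26.42400.
Field: lon ⌊107.44376/20⌋ = 5 → F; lat ⌊26.42400/10⌋ = 2 → C.
Square: lon ⌊7.44376/2⌋ = 3; lat ⌊6.42400/1⌋ = 6.
Subsquare: lon ⌊1.44376/0.0833333⌋ = 17 → r; lat ⌊0.42400/0.0416667⌋ = 10 → k.
Extended square: lon ⌊0.02709/0.00833333⌋ = 3; lat ⌊0.00733/0.00416667⌋ = 1.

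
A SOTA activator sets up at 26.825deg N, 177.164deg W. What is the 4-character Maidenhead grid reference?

AL16

Shift to the Maidenhead origin (180°W, 90°S): lon 2.84, lat 116.83.
Field: 2.84/20 → 0 → A, 116.83/10 → 11 → L; chars AL.
Square: 2.84/2 → 1, 6.83/1 → 6; chars 16.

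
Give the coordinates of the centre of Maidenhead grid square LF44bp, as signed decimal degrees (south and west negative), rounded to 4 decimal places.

-35.3542, 48.1250

Field L=11, F=5: +11·20° lon, +5·10° lat → SW at lon 40°, lat -40°.
Square 4, 4: +4·2° lon, +4·1° lat → SW at lon 48°, lat -36°.
Subsquare b=1, p=15: +1·0.0833333° lon, +15·0.0416667° lat → SW at lon 48.0833°, lat -35.375°.
Cell spans 0.0833333° lon × 0.0416667° lat. Centre is SW corner plus half of each.
latitude -35.3542, longitude 48.1250.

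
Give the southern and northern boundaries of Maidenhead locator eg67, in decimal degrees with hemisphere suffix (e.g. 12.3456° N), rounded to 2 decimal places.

23.00° S, 22.00° S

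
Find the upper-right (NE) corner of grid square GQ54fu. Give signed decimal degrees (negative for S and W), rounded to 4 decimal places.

Field G=6, Q=16: +6·20° lon, +16·10° lat → SW at lon -60°, lat 70°.
Square 5, 4: +5·2° lon, +4·1° lat → SW at lon -50°, lat 74°.
Subsquare f=5, u=20: +5·0.0833333° lon, +20·0.0416667° lat → SW at lon -49.5833°, lat 74.8333°.
Cell spans 0.0833333° lon × 0.0416667° lat. NE corner is SW corner plus one full cell.
latitude 74.8750, longitude -49.5000.

74.8750, -49.5000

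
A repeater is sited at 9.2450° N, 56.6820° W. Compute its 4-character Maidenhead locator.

GJ19

Shift to the Maidenhead origin (180°W, 90°S): lon 123.32, lat 99.25.
Field (20°×10°, letters A–R): lon ⌊123.32/20⌋ = 6 → G; lat ⌊99.25/10⌋ = 9 → J.
Square (2°×1°, digits 0–9): lon ⌊3.32/2⌋ = 1; lat ⌊9.25/1⌋ = 9.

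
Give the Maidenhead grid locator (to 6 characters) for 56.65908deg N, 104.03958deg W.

DO76xp

Offset from 180°W / 90°S: lon 75.9604°, lat 146.6591°.
Field (20°×10°, letters A–R): 75.9604/20 → 3 → D, 146.6591/10 → 14 → O; chars DO.
Square (2°×1°, digits 0–9): 15.9604/2 → 7, 6.6591/1 → 6; chars 76.
Subsquare (5′×2.5′, letters a–x): 1.9604/0.0833333 → 23 → x, 0.6591/0.0416667 → 15 → p; chars xp.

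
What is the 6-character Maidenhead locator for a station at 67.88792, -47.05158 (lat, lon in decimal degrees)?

GP67lv

Add 180° to longitude and 90° to latitude: 132.9484, 157.8879.
Field (20°×10°, letters A–R): 132.9484/20 → 6 → G, 157.8879/10 → 15 → P; chars GP.
Square (2°×1°, digits 0–9): 12.9484/2 → 6, 7.8879/1 → 7; chars 67.
Subsquare (5′×2.5′, letters a–x): 0.9484/0.0833333 → 11 → l, 0.8879/0.0416667 → 21 → v; chars lv.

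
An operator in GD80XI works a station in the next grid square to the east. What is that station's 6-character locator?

GD90ai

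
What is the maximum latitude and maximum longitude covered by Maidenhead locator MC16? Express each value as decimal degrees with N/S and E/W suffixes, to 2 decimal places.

Field M=12, C=2: +12·20° lon, +2·10° lat → SW at lon 60°, lat -70°.
Square 1, 6: +1·2° lon, +6·1° lat → SW at lon 62°, lat -64°.
Cell spans 2° lon × 1° lat. NE corner is SW corner plus one full cell.
latitude 63.00° S, longitude 64.00° E.

63.00° S, 64.00° E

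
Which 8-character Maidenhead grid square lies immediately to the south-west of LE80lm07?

LE80km96

Longitude extended square 0; −1 → -1, wraps to 9, carry into subsquare.
Longitude subsquare l = 11; −1 → 10 = k.
Latitude extended square 7; −1 → 6.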